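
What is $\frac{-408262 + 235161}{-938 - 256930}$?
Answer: $\frac{5969}{8892} \approx 0.67128$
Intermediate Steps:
$\frac{-408262 + 235161}{-938 - 256930} = - \frac{173101}{-257868} = \left(-173101\right) \left(- \frac{1}{257868}\right) = \frac{5969}{8892}$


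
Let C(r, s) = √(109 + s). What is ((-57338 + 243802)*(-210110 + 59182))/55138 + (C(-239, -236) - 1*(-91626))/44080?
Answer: -16322663908697/31980040 + I*√127/44080 ≈ -5.104e+5 + 0.00025566*I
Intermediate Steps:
((-57338 + 243802)*(-210110 + 59182))/55138 + (C(-239, -236) - 1*(-91626))/44080 = ((-57338 + 243802)*(-210110 + 59182))/55138 + (√(109 - 236) - 1*(-91626))/44080 = (186464*(-150928))*(1/55138) + (√(-127) + 91626)*(1/44080) = -28142638592*1/55138 + (I*√127 + 91626)*(1/44080) = -14071319296/27569 + (91626 + I*√127)*(1/44080) = -14071319296/27569 + (45813/22040 + I*√127/44080) = -16322663908697/31980040 + I*√127/44080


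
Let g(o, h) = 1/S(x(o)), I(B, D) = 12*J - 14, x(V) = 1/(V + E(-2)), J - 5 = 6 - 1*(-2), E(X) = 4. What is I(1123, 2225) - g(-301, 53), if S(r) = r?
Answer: 439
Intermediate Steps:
J = 13 (J = 5 + (6 - 1*(-2)) = 5 + (6 + 2) = 5 + 8 = 13)
x(V) = 1/(4 + V) (x(V) = 1/(V + 4) = 1/(4 + V))
I(B, D) = 142 (I(B, D) = 12*13 - 14 = 156 - 14 = 142)
g(o, h) = 4 + o (g(o, h) = 1/(1/(4 + o)) = 4 + o)
I(1123, 2225) - g(-301, 53) = 142 - (4 - 301) = 142 - 1*(-297) = 142 + 297 = 439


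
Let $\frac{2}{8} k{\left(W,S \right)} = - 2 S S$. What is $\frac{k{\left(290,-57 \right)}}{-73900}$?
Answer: $\frac{6498}{18475} \approx 0.35172$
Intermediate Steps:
$k{\left(W,S \right)} = - 8 S^{2}$ ($k{\left(W,S \right)} = 4 - 2 S S = 4 \left(- 2 S^{2}\right) = - 8 S^{2}$)
$\frac{k{\left(290,-57 \right)}}{-73900} = \frac{\left(-8\right) \left(-57\right)^{2}}{-73900} = \left(-8\right) 3249 \left(- \frac{1}{73900}\right) = \left(-25992\right) \left(- \frac{1}{73900}\right) = \frac{6498}{18475}$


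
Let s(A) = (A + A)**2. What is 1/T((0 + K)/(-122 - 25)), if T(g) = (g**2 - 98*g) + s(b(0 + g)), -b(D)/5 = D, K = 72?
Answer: 2401/173424 ≈ 0.013845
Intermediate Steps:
b(D) = -5*D
s(A) = 4*A**2 (s(A) = (2*A)**2 = 4*A**2)
T(g) = -98*g + 101*g**2 (T(g) = (g**2 - 98*g) + 4*(-5*(0 + g))**2 = (g**2 - 98*g) + 4*(-5*g)**2 = (g**2 - 98*g) + 4*(25*g**2) = (g**2 - 98*g) + 100*g**2 = -98*g + 101*g**2)
1/T((0 + K)/(-122 - 25)) = 1/(((0 + 72)/(-122 - 25))*(-98 + 101*((0 + 72)/(-122 - 25)))) = 1/((72/(-147))*(-98 + 101*(72/(-147)))) = 1/((72*(-1/147))*(-98 + 101*(72*(-1/147)))) = 1/(-24*(-98 + 101*(-24/49))/49) = 1/(-24*(-98 - 2424/49)/49) = 1/(-24/49*(-7226/49)) = 1/(173424/2401) = 2401/173424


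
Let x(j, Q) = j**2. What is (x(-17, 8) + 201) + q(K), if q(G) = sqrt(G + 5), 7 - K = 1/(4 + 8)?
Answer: 490 + sqrt(429)/6 ≈ 493.45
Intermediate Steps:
K = 83/12 (K = 7 - 1/(4 + 8) = 7 - 1/12 = 83/12 ≈ 6.9167)
q(G) = sqrt(5 + G)
(x(-17, 8) + 201) + q(K) = ((-17)**2 + 201) + sqrt(5 + 83/12) = (289 + 201) + sqrt(143/12) = 490 + sqrt(429)/6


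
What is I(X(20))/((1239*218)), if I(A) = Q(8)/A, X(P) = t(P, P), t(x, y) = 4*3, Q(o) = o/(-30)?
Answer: -1/12154590 ≈ -8.2273e-8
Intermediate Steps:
Q(o) = -o/30 (Q(o) = o*(-1/30) = -o/30)
t(x, y) = 12
X(P) = 12
I(A) = -4/(15*A) (I(A) = (-1/30*8)/A = -4/(15*A))
I(X(20))/((1239*218)) = (-4/15/12)/((1239*218)) = -4/15*1/12/270102 = -1/45*1/270102 = -1/12154590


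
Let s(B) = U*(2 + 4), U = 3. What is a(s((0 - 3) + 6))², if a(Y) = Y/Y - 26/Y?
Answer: 16/81 ≈ 0.19753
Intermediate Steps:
s(B) = 18 (s(B) = 3*(2 + 4) = 3*6 = 18)
a(Y) = 1 - 26/Y
a(s((0 - 3) + 6))² = ((-26 + 18)/18)² = ((1/18)*(-8))² = (-4/9)² = 16/81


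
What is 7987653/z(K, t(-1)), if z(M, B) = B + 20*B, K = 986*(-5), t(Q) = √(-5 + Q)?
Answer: -887517*I*√6/14 ≈ -1.5528e+5*I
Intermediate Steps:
K = -4930
z(M, B) = 21*B
7987653/z(K, t(-1)) = 7987653/((21*√(-5 - 1))) = 7987653/((21*√(-6))) = 7987653/((21*(I*√6))) = 7987653/((21*I*√6)) = 7987653*(-I*√6/126) = -887517*I*√6/14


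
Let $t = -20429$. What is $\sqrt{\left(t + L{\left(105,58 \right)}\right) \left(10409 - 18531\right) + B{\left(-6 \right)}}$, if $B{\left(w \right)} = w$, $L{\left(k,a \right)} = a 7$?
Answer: $4820 \sqrt{7} \approx 12753.0$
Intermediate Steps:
$L{\left(k,a \right)} = 7 a$
$\sqrt{\left(t + L{\left(105,58 \right)}\right) \left(10409 - 18531\right) + B{\left(-6 \right)}} = \sqrt{\left(-20429 + 7 \cdot 58\right) \left(10409 - 18531\right) - 6} = \sqrt{\left(-20429 + 406\right) \left(-8122\right) - 6} = \sqrt{\left(-20023\right) \left(-8122\right) - 6} = \sqrt{162626806 - 6} = \sqrt{162626800} = 4820 \sqrt{7}$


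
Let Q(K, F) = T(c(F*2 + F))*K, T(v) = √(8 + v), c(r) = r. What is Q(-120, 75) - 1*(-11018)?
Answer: 11018 - 120*√233 ≈ 9186.3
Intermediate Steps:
Q(K, F) = K*√(8 + 3*F) (Q(K, F) = √(8 + (F*2 + F))*K = √(8 + (2*F + F))*K = √(8 + 3*F)*K = K*√(8 + 3*F))
Q(-120, 75) - 1*(-11018) = -120*√(8 + 3*75) - 1*(-11018) = -120*√(8 + 225) + 11018 = -120*√233 + 11018 = 11018 - 120*√233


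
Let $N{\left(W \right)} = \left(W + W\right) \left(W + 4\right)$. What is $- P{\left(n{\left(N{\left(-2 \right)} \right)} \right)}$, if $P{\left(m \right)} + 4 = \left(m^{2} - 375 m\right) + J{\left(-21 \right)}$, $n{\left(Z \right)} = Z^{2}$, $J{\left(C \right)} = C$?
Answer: $19929$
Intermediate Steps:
$N{\left(W \right)} = 2 W \left(4 + W\right)$
$P{\left(m \right)} = -25 + m^{2} - 375 m$ ($P{\left(m \right)} = -4 - \left(21 - m^{2} + 375 m\right) = -25 + m^{2} - 375 m$)
$- P{\left(n{\left(N{\left(-2 \right)} \right)} \right)} = - (-25 + \left(\left(2 \left(-2\right) \left(4 - 2\right)\right)^{2}\right)^{2} - 375 \left(2 \left(-2\right) \left(4 - 2\right)\right)^{2}) = - (-25 + \left(\left(2 \left(-2\right) 2\right)^{2}\right)^{2} - 375 \left(2 \left(-2\right) 2\right)^{2}) = - (-25 + \left(\left(-8\right)^{2}\right)^{2} - 375 \left(-8\right)^{2}) = - (-25 + 64^{2} - 24000) = - (-25 + 4096 - 24000) = \left(-1\right) \left(-19929\right) = 19929$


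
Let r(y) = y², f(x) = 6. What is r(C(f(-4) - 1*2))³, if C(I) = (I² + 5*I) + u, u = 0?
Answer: 2176782336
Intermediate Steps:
C(I) = I² + 5*I (C(I) = (I² + 5*I) + 0 = I² + 5*I)
r(C(f(-4) - 1*2))³ = (((6 - 1*2)*(5 + (6 - 1*2)))²)³ = (((6 - 2)*(5 + (6 - 2)))²)³ = ((4*(5 + 4))²)³ = ((4*9)²)³ = (36²)³ = 1296³ = 2176782336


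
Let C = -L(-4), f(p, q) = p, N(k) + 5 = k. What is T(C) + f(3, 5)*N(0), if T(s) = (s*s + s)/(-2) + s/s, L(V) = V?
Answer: -24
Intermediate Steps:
N(k) = -5 + k
C = 4 (C = -1*(-4) = 4)
T(s) = 1 - s/2 - s²/2 (T(s) = (s² + s)*(-½) + 1 = (s + s²)*(-½) + 1 = (-s/2 - s²/2) + 1 = 1 - s/2 - s²/2)
T(C) + f(3, 5)*N(0) = (1 - ½*4 - ½*4²) + 3*(-5 + 0) = (1 - 2 - ½*16) + 3*(-5) = (1 - 2 - 8) - 15 = -9 - 15 = -24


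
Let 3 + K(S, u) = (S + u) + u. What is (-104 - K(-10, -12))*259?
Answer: -17353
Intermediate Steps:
K(S, u) = -3 + S + 2*u (K(S, u) = -3 + ((S + u) + u) = -3 + (S + 2*u) = -3 + S + 2*u)
(-104 - K(-10, -12))*259 = (-104 - (-3 - 10 + 2*(-12)))*259 = (-104 - (-3 - 10 - 24))*259 = (-104 - 1*(-37))*259 = (-104 + 37)*259 = -67*259 = -17353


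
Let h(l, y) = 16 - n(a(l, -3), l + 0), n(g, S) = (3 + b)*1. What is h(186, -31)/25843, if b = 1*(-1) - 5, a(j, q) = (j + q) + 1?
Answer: 19/25843 ≈ 0.00073521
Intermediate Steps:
a(j, q) = 1 + j + q
b = -6 (b = -1 - 5 = -6)
n(g, S) = -3 (n(g, S) = (3 - 6)*1 = -3*1 = -3)
h(l, y) = 19 (h(l, y) = 16 - 1*(-3) = 16 + 3 = 19)
h(186, -31)/25843 = 19/25843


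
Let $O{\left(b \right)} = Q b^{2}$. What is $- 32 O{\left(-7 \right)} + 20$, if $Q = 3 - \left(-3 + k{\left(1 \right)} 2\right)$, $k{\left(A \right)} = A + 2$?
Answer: $20$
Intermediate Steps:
$k{\left(A \right)} = 2 + A$
$Q = 0$ ($Q = 3 - \left(-3 + \left(2 + 1\right) 2\right) = 3 - \left(-3 + 3 \cdot 2\right) = 3 - \left(-3 + 6\right) = 3 - 3 = 0$)
$O{\left(b \right)} = 0$ ($O{\left(b \right)} = 0 b^{2} = 0$)
$- 32 O{\left(-7 \right)} + 20 = \left(-32\right) 0 + 20 = 0 + 20 = 20$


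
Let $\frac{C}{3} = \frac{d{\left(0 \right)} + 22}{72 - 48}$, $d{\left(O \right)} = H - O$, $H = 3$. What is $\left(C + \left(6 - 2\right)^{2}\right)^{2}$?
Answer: $\frac{23409}{64} \approx 365.77$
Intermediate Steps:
$d{\left(O \right)} = 3 - O$
$C = \frac{25}{8}$ ($C = 3 \frac{\left(3 - 0\right) + 22}{72 - 48} = 3 \frac{\left(3 + 0\right) + 22}{24} = 3 \left(3 + 22\right) \frac{1}{24} = 3 \cdot 25 \cdot \frac{1}{24} = 3 \cdot \frac{25}{24} = \frac{25}{8} \approx 3.125$)
$\left(C + \left(6 - 2\right)^{2}\right)^{2} = \left(\frac{25}{8} + \left(6 - 2\right)^{2}\right)^{2} = \left(\frac{25}{8} + 4^{2}\right)^{2} = \left(\frac{25}{8} + 16\right)^{2} = \left(\frac{153}{8}\right)^{2} = \frac{23409}{64}$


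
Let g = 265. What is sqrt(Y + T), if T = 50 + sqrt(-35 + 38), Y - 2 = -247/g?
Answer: sqrt(3586245 + 70225*sqrt(3))/265 ≈ 7.2664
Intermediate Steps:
Y = 283/265 (Y = 2 - 247/265 = 283/265 ≈ 1.0679)
T = 50 + sqrt(3) ≈ 51.732
sqrt(Y + T) = sqrt(283/265 + (50 + sqrt(3))) = sqrt(13533/265 + sqrt(3))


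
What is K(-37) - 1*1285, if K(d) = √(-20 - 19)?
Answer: -1285 + I*√39 ≈ -1285.0 + 6.245*I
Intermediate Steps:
K(d) = I*√39 (K(d) = √(-39) = I*√39)
K(-37) - 1*1285 = I*√39 - 1*1285 = I*√39 - 1285 = -1285 + I*√39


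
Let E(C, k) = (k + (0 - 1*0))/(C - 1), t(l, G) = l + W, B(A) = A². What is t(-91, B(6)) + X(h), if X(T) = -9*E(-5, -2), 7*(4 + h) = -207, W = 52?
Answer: -42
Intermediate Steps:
t(l, G) = 52 + l (t(l, G) = l + 52 = 52 + l)
E(C, k) = k/(-1 + C) (E(C, k) = (k + (0 + 0))/(-1 + C) = (k + 0)/(-1 + C) = k/(-1 + C))
h = -235/7 (h = -4 + (⅐)*(-207) = -4 - 207/7 = -235/7 ≈ -33.571)
X(T) = -3 (X(T) = -(-18)/(-1 - 5) = -(-18)/(-6) = -(-18)*(-1)/6 = -9*⅓ = -3)
t(-91, B(6)) + X(h) = (52 - 91) - 3 = -39 - 3 = -42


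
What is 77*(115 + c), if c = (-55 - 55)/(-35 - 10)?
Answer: 81389/9 ≈ 9043.2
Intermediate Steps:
c = 22/9 (c = -110/(-45) = -110*(-1/45) = 22/9 ≈ 2.4444)
77*(115 + c) = 77*(115 + 22/9) = 77*(1057/9) = 81389/9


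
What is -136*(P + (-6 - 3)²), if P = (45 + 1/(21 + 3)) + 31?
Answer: -64073/3 ≈ -21358.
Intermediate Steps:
P = 1825/24 (P = (45 + 1/24) + 31 = 1081/24 + 31 = 1825/24 ≈ 76.042)
-136*(P + (-6 - 3)²) = -136*(1825/24 + (-6 - 3)²) = -136*(1825/24 + (-9)²) = -136*(1825/24 + 81) = -136*3769/24 = -64073/3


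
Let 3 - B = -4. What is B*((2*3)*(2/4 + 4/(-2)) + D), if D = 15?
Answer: 42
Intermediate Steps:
B = 7 (B = 3 - 1*(-4) = 3 + 4 = 7)
B*((2*3)*(2/4 + 4/(-2)) + D) = 7*((2*3)*(2/4 + 4/(-2)) + 15) = 7*(6*(2*(¼) + 4*(-½)) + 15) = 7*(6*(½ - 2) + 15) = 7*(6*(-3/2) + 15) = 7*(-9 + 15) = 7*6 = 42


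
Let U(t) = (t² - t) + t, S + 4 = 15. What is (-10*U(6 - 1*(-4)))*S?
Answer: -11000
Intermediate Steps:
S = 11 (S = -4 + 15 = 11)
U(t) = t²
(-10*U(6 - 1*(-4)))*S = -10*(6 - 1*(-4))²*11 = -10*(6 + 4)²*11 = -10*10²*11 = -10*100*11 = -1000*11 = -11000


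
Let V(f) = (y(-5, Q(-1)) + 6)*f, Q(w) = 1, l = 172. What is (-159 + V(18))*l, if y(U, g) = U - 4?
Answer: -36636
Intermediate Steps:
y(U, g) = -4 + U
V(f) = -3*f (V(f) = ((-4 - 5) + 6)*f = (-9 + 6)*f = -3*f)
(-159 + V(18))*l = (-159 - 3*18)*172 = (-159 - 54)*172 = -213*172 = -36636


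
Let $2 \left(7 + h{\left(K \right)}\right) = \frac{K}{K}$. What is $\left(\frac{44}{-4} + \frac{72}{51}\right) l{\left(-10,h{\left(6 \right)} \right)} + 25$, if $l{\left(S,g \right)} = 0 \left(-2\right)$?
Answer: $25$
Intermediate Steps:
$h{\left(K \right)} = - \frac{13}{2}$ ($h{\left(K \right)} = -7 + \frac{K \frac{1}{K}}{2} = -7 + \frac{1}{2} \cdot 1 = -7 + \frac{1}{2} = - \frac{13}{2}$)
$l{\left(S,g \right)} = 0$
$\left(\frac{44}{-4} + \frac{72}{51}\right) l{\left(-10,h{\left(6 \right)} \right)} + 25 = \left(\frac{44}{-4} + \frac{72}{51}\right) 0 + 25 = \left(44 \left(- \frac{1}{4}\right) + 72 \cdot \frac{1}{51}\right) 0 + 25 = \left(-11 + \frac{24}{17}\right) 0 + 25 = \left(- \frac{163}{17}\right) 0 + 25 = 0 + 25 = 25$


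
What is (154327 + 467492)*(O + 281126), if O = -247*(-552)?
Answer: 259590777930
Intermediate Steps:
O = 136344
(154327 + 467492)*(O + 281126) = (154327 + 467492)*(136344 + 281126) = 621819*417470 = 259590777930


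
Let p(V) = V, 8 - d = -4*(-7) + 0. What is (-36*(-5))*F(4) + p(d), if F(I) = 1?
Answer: 160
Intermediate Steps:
d = -20 (d = 8 - (-4*(-7) + 0) = 8 - (28 + 0) = 8 - 1*28 = 8 - 28 = -20)
(-36*(-5))*F(4) + p(d) = -36*(-5)*1 - 20 = 180*1 - 20 = 180 - 20 = 160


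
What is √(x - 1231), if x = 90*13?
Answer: I*√61 ≈ 7.8102*I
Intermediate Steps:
x = 1170
√(x - 1231) = √(1170 - 1231) = √(-61) = I*√61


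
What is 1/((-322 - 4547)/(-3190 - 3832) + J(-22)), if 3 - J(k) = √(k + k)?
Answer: 182115570/2842197521 + 98616968*I*√11/2842197521 ≈ 0.064076 + 0.11508*I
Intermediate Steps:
J(k) = 3 - √2*√k (J(k) = 3 - √(k + k) = 3 - √(2*k) = 3 - √2*√k)
1/((-322 - 4547)/(-3190 - 3832) + J(-22)) = 1/((-322 - 4547)/(-3190 - 3832) + (3 - √2*√(-22))) = 1/(-4869/(-7022) + (3 - √2*I*√22)) = 1/(-4869*(-1/7022) + (3 - 2*I*√11)) = 1/(4869/7022 + (3 - 2*I*√11)) = 1/(25935/7022 - 2*I*√11)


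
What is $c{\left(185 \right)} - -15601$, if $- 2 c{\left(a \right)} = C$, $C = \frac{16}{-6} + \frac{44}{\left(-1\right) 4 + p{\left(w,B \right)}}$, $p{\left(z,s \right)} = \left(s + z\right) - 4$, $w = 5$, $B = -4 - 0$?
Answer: $\frac{327715}{21} \approx 15605.0$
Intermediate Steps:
$B = -4$ ($B = -4 + 0 = -4$)
$p{\left(z,s \right)} = -4 + s + z$
$C = - \frac{188}{21}$ ($C = \frac{16}{-6} + \frac{44}{\left(-1\right) 4 - 3} = 16 \left(- \frac{1}{6}\right) + \frac{44}{-4 - 3} = - \frac{8}{3} + \frac{44}{-7} = - \frac{8}{3} + 44 \left(- \frac{1}{7}\right) = - \frac{8}{3} - \frac{44}{7} = - \frac{188}{21} \approx -8.9524$)
$c{\left(a \right)} = \frac{94}{21}$ ($c{\left(a \right)} = \left(- \frac{1}{2}\right) \left(- \frac{188}{21}\right) = \frac{94}{21}$)
$c{\left(185 \right)} - -15601 = \frac{94}{21} - -15601 = \frac{94}{21} + 15601 = \frac{327715}{21}$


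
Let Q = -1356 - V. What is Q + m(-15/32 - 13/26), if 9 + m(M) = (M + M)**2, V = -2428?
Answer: 273089/256 ≈ 1066.8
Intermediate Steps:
Q = 1072 (Q = -1356 - 1*(-2428) = -1356 + 2428 = 1072)
m(M) = -9 + 4*M**2 (m(M) = -9 + (M + M)**2 = -9 + (2*M)**2 = -9 + 4*M**2)
Q + m(-15/32 - 13/26) = 1072 + (-9 + 4*(-15/32 - 13/26)**2) = 1072 + (-9 + 4*(-15*1/32 - 13*1/26)**2) = 1072 + (-9 + 4*(-15/32 - 1/2)**2) = 1072 + (-9 + 4*(-31/32)**2) = 1072 + (-9 + 4*(961/1024)) = 1072 + (-9 + 961/256) = 1072 - 1343/256 = 273089/256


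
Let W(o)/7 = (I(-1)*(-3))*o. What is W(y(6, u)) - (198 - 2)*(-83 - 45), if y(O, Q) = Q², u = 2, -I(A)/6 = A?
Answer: 24584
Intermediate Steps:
I(A) = -6*A
W(o) = -126*o (W(o) = 7*((-6*(-1)*(-3))*o) = 7*((6*(-3))*o) = 7*(-18*o) = -126*o)
W(y(6, u)) - (198 - 2)*(-83 - 45) = -126*2² - (198 - 2)*(-83 - 45) = -126*4 - 196*(-128) = -504 - 1*(-25088) = -504 + 25088 = 24584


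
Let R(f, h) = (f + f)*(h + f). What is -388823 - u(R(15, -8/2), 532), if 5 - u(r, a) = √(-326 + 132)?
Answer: -388828 + I*√194 ≈ -3.8883e+5 + 13.928*I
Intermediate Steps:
R(f, h) = 2*f*(f + h) (R(f, h) = (2*f)*(f + h) = 2*f*(f + h))
u(r, a) = 5 - I*√194 (u(r, a) = 5 - √(-326 + 132) = 5 - √(-194) = 5 - I*√194)
-388823 - u(R(15, -8/2), 532) = -388823 - (5 - I*√194) = -388823 + (-5 + I*√194) = -388828 + I*√194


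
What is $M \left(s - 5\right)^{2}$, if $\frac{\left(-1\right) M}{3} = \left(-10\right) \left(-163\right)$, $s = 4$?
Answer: $-4890$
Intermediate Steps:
$M = -4890$ ($M = - 3 \left(\left(-10\right) \left(-163\right)\right) = \left(-3\right) 1630 = -4890$)
$M \left(s - 5\right)^{2} = - 4890 \left(4 - 5\right)^{2} = - 4890 \left(-1\right)^{2} = \left(-4890\right) 1 = -4890$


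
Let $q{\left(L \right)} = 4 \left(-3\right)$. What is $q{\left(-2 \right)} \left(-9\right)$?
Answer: $108$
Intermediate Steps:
$q{\left(L \right)} = -12$
$q{\left(-2 \right)} \left(-9\right) = \left(-12\right) \left(-9\right) = 108$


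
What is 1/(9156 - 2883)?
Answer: 1/6273 ≈ 0.00015941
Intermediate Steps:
1/(9156 - 2883) = 1/6273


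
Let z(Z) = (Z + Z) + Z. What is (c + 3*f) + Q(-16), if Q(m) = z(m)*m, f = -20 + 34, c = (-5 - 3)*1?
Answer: 802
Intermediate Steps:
z(Z) = 3*Z (z(Z) = 2*Z + Z = 3*Z)
c = -8 (c = -8*1 = -8)
f = 14
Q(m) = 3*m² (Q(m) = (3*m)*m = 3*m²)
(c + 3*f) + Q(-16) = (-8 + 3*14) + 3*(-16)² = (-8 + 42) + 3*256 = 34 + 768 = 802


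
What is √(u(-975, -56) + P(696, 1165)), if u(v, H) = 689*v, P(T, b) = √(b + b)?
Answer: √(-671775 + √2330) ≈ 819.59*I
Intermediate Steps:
P(T, b) = √2*√b (P(T, b) = √(2*b) = √2*√b)
√(u(-975, -56) + P(696, 1165)) = √(689*(-975) + √2*√1165) = √(-671775 + √2330)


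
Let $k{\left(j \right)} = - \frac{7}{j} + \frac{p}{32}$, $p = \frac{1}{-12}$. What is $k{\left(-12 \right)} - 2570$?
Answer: $- \frac{986657}{384} \approx -2569.4$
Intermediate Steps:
$p = - \frac{1}{12} \approx -0.083333$
$k{\left(j \right)} = - \frac{1}{384} - \frac{7}{j}$ ($k{\left(j \right)} = - \frac{7}{j} - \frac{1}{12 \cdot 32} = - \frac{7}{j} - \frac{1}{384} = - \frac{1}{384} - \frac{7}{j}$)
$k{\left(-12 \right)} - 2570 = \frac{-2688 - -12}{384 \left(-12\right)} - 2570 = \frac{1}{384} \left(- \frac{1}{12}\right) \left(-2688 + 12\right) - 2570 = \frac{1}{384} \left(- \frac{1}{12}\right) \left(-2676\right) - 2570 = \frac{223}{384} - 2570 = - \frac{986657}{384}$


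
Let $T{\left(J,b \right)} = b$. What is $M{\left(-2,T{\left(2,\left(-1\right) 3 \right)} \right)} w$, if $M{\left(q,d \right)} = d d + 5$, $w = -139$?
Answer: $-1946$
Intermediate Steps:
$M{\left(q,d \right)} = 5 + d^{2}$ ($M{\left(q,d \right)} = d^{2} + 5 = 5 + d^{2}$)
$M{\left(-2,T{\left(2,\left(-1\right) 3 \right)} \right)} w = \left(5 + \left(\left(-1\right) 3\right)^{2}\right) \left(-139\right) = \left(5 + \left(-3\right)^{2}\right) \left(-139\right) = \left(5 + 9\right) \left(-139\right) = 14 \left(-139\right) = -1946$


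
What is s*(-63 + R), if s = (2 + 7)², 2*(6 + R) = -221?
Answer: -29079/2 ≈ -14540.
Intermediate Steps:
R = -233/2 (R = -6 + (½)*(-221) = -6 - 221/2 = -233/2 ≈ -116.50)
s = 81 (s = 9² = 81)
s*(-63 + R) = 81*(-63 - 233/2) = 81*(-359/2) = -29079/2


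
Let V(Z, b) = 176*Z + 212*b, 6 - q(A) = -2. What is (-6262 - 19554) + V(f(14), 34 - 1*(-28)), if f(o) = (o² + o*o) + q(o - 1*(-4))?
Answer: 57728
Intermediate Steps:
q(A) = 8 (q(A) = 6 - 1*(-2) = 6 + 2 = 8)
f(o) = 8 + 2*o² (f(o) = (o² + o*o) + 8 = (o² + o²) + 8 = 2*o² + 8 = 8 + 2*o²)
(-6262 - 19554) + V(f(14), 34 - 1*(-28)) = (-6262 - 19554) + (176*(8 + 2*14²) + 212*(34 - 1*(-28))) = -25816 + (176*(8 + 2*196) + 212*(34 + 28)) = -25816 + (176*(8 + 392) + 212*62) = -25816 + (176*400 + 13144) = -25816 + (70400 + 13144) = -25816 + 83544 = 57728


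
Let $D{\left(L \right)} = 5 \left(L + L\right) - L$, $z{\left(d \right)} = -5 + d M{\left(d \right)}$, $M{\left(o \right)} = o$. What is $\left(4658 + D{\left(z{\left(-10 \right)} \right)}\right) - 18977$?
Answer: $-13464$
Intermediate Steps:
$z{\left(d \right)} = -5 + d^{2}$ ($z{\left(d \right)} = -5 + d d = -5 + d^{2}$)
$D{\left(L \right)} = 9 L$ ($D{\left(L \right)} = 5 \cdot 2 L - L = 10 L - L = 9 L$)
$\left(4658 + D{\left(z{\left(-10 \right)} \right)}\right) - 18977 = \left(4658 + 9 \left(-5 + \left(-10\right)^{2}\right)\right) - 18977 = \left(4658 + 9 \left(-5 + 100\right)\right) - 18977 = \left(4658 + 9 \cdot 95\right) - 18977 = \left(4658 + 855\right) - 18977 = 5513 - 18977 = -13464$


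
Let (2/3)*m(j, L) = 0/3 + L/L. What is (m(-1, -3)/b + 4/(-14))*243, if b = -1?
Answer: -6075/14 ≈ -433.93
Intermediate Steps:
m(j, L) = 3/2 (m(j, L) = 3*(0/3 + L/L)/2 = 3*(0*(⅓) + 1)/2 = 3*(0 + 1)/2 = (3/2)*1 = 3/2)
(m(-1, -3)/b + 4/(-14))*243 = ((3/2)/(-1) + 4/(-14))*243 = ((3/2)*(-1) + 4*(-1/14))*243 = (-3/2 - 2/7)*243 = -25/14*243 = -6075/14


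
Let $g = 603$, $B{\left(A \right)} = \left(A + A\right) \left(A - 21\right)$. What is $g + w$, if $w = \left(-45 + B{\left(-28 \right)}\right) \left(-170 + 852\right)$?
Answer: $1841321$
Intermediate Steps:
$B{\left(A \right)} = 2 A \left(-21 + A\right)$
$w = 1840718$ ($w = \left(-45 + 2 \left(-28\right) \left(-21 - 28\right)\right) \left(-170 + 852\right) = \left(-45 + 2 \left(-28\right) \left(-49\right)\right) 682 = \left(-45 + 2744\right) 682 = 2699 \cdot 682 = 1840718$)
$g + w = 603 + 1840718 = 1841321$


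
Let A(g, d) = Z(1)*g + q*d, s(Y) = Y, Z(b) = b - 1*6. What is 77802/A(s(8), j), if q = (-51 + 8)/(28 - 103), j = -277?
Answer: -5835150/14911 ≈ -391.33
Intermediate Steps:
Z(b) = -6 + b (Z(b) = b - 6 = -6 + b)
q = 43/75 (q = -43/(-75) = -43*(-1/75) = 43/75 ≈ 0.57333)
A(g, d) = -5*g + 43*d/75 (A(g, d) = (-6 + 1)*g + 43*d/75 = -5*g + 43*d/75)
77802/A(s(8), j) = 77802/(-5*8 + (43/75)*(-277)) = 77802/(-40 - 11911/75) = 77802/(-14911/75) = 77802*(-75/14911) = -5835150/14911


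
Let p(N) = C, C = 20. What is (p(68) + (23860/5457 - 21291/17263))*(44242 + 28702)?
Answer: 159002894484272/94204191 ≈ 1.6879e+6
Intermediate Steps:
p(N) = 20
(p(68) + (23860/5457 - 21291/17263))*(44242 + 28702) = (20 + (23860/5457 - 21291/17263))*(44242 + 28702) = (20 + (23860*(1/5457) - 21291*1/17263))*72944 = (20 + (23860/5457 - 21291/17263))*72944 = (20 + 295710193/94204191)*72944 = (2179794013/94204191)*72944 = 159002894484272/94204191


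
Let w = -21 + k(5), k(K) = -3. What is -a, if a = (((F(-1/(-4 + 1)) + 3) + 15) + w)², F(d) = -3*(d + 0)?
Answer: -49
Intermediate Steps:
F(d) = -3*d
w = -24 (w = -21 - 3 = -24)
a = 49 (a = (((-(-3)/(-4 + 1) + 3) + 15) - 24)² = (((-(-3)/(-3) + 3) + 15) - 24)² = (((-(-3)*(-1)/3 + 3) + 15) - 24)² = (((-3*⅓ + 3) + 15) - 24)² = (((-1 + 3) + 15) - 24)² = ((2 + 15) - 24)² = (17 - 24)² = (-7)² = 49)
-a = -1*49 = -49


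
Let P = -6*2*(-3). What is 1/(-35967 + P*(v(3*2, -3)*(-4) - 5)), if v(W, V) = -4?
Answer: -1/35571 ≈ -2.8113e-5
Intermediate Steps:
P = 36 (P = -12*(-3) = 36)
1/(-35967 + P*(v(3*2, -3)*(-4) - 5)) = 1/(-35967 + 36*(-4*(-4) - 5)) = 1/(-35967 + 36*(16 - 5)) = 1/(-35967 + 36*11) = 1/(-35967 + 396) = 1/(-35571) = -1/35571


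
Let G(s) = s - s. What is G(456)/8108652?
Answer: 0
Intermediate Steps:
G(s) = 0
G(456)/8108652 = 0/8108652 = 0*(1/8108652) = 0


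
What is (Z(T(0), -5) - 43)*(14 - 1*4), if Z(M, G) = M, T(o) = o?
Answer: -430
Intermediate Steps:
(Z(T(0), -5) - 43)*(14 - 1*4) = (0 - 43)*(14 - 1*4) = -43*(14 - 4) = -43*10 = -430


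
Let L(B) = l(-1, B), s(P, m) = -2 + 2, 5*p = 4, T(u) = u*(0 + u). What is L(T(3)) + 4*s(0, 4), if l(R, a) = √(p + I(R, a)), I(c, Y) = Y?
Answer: 7*√5/5 ≈ 3.1305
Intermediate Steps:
T(u) = u² (T(u) = u*u = u²)
p = ⅘ (p = (⅕)*4 = ⅘ ≈ 0.80000)
l(R, a) = √(⅘ + a)
s(P, m) = 0
L(B) = √(20 + 25*B)/5
L(T(3)) + 4*s(0, 4) = √(20 + 25*3²)/5 + 4*0 = √(20 + 25*9)/5 + 0 = √(20 + 225)/5 + 0 = √245/5 + 0 = (7*√5)/5 + 0 = 7*√5/5 + 0 = 7*√5/5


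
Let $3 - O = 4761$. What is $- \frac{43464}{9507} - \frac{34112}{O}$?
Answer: $\frac{1506424}{579927} \approx 2.5976$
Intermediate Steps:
$O = -4758$ ($O = 3 - 4761 = -4758$)
$- \frac{43464}{9507} - \frac{34112}{O} = - \frac{43464}{9507} - \frac{34112}{-4758} = \left(-43464\right) \frac{1}{9507} - - \frac{1312}{183} = - \frac{14488}{3169} + \frac{1312}{183} = \frac{1506424}{579927}$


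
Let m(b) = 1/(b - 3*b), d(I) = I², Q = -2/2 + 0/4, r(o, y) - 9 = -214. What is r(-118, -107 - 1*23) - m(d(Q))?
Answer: -409/2 ≈ -204.50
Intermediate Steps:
r(o, y) = -205 (r(o, y) = 9 - 214 = -205)
Q = -1 (Q = -2*½ + 0*(¼) = -1 + 0 = -1)
m(b) = -1/(2*b) (m(b) = 1/(-2*b) = -1/(2*b))
r(-118, -107 - 1*23) - m(d(Q)) = -205 - (-1)/(2*((-1)²)) = -205 - (-1)/(2*1) = -205 - (-1)/2 = -205 - 1*(-½) = -205 + ½ = -409/2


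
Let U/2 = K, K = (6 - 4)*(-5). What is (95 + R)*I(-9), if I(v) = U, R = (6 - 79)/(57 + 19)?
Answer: -35735/19 ≈ -1880.8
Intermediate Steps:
K = -10 (K = 2*(-5) = -10)
U = -20 (U = 2*(-10) = -20)
R = -73/76 ≈ -0.96053
I(v) = -20
(95 + R)*I(-9) = (95 - 73/76)*(-20) = (7147/76)*(-20) = -35735/19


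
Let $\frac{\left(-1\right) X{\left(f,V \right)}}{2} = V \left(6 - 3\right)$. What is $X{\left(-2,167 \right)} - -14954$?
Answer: $13952$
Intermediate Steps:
$X{\left(f,V \right)} = - 6 V$ ($X{\left(f,V \right)} = - 2 V \left(6 - 3\right) = - 2 V 3 = - 2 \cdot 3 V = - 6 V$)
$X{\left(-2,167 \right)} - -14954 = \left(-6\right) 167 - -14954 = -1002 + 14954 = 13952$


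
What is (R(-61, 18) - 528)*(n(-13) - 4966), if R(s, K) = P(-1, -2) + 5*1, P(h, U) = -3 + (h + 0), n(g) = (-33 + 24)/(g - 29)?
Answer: 36637567/14 ≈ 2.6170e+6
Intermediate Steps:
n(g) = -9/(-29 + g)
P(h, U) = -3 + h
R(s, K) = 1 (R(s, K) = (-3 - 1) + 5*1 = -4 + 5 = 1)
(R(-61, 18) - 528)*(n(-13) - 4966) = (1 - 528)*(-9/(-29 - 13) - 4966) = -527*(-9/(-42) - 4966) = -527*(-9*(-1/42) - 4966) = -527*(3/14 - 4966) = -527*(-69521/14) = 36637567/14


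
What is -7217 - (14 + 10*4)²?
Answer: -10133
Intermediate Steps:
-7217 - (14 + 10*4)² = -7217 - (14 + 40)² = -7217 - 1*54² = -7217 - 1*2916 = -7217 - 2916 = -10133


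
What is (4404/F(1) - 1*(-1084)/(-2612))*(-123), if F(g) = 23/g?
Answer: -352958217/15019 ≈ -23501.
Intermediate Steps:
(4404/F(1) - 1*(-1084)/(-2612))*(-123) = (4404/((23/1)) - 1*(-1084)/(-2612))*(-123) = (4404/((23*1)) + 1084*(-1/2612))*(-123) = (4404/23 - 271/653)*(-123) = (2869579/15019)*(-123) = -352958217/15019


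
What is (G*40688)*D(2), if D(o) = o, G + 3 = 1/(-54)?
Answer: -6632144/27 ≈ -2.4564e+5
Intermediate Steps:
G = -163/54 (G = -3 + 1/(-54) = -3 - 1/54 = -163/54 ≈ -3.0185)
(G*40688)*D(2) = -163/54*40688*2 = -3316072/27*2 = -6632144/27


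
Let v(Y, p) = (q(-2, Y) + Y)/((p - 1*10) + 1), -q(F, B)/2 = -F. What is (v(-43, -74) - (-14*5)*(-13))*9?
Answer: -679347/83 ≈ -8184.9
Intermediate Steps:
q(F, B) = 2*F (q(F, B) = -(-2)*F = 2*F)
v(Y, p) = (-4 + Y)/(-9 + p) (v(Y, p) = (2*(-2) + Y)/((p - 1*10) + 1) = (-4 + Y)/((p - 10) + 1) = (-4 + Y)/((-10 + p) + 1) = (-4 + Y)/(-9 + p))
(v(-43, -74) - (-14*5)*(-13))*9 = ((-4 - 43)/(-9 - 74) - (-14*5)*(-13))*9 = (-47/(-83) - (-70)*(-13))*9 = (-1/83*(-47) - 1*910)*9 = (47/83 - 910)*9 = -75483/83*9 = -679347/83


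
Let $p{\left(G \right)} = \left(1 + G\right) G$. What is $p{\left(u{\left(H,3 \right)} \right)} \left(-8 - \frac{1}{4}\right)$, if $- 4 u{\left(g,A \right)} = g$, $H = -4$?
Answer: $- \frac{33}{2} \approx -16.5$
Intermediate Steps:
$u{\left(g,A \right)} = - \frac{g}{4}$
$p{\left(G \right)} = G \left(1 + G\right)$
$p{\left(u{\left(H,3 \right)} \right)} \left(-8 - \frac{1}{4}\right) = \left(- \frac{1}{4}\right) \left(-4\right) \left(1 - -1\right) \left(-8 - \frac{1}{4}\right) = 1 \left(1 + 1\right) \left(-8 - \frac{1}{4}\right) = 1 \cdot 2 \left(-8 - \frac{1}{4}\right) = 2 \left(- \frac{33}{4}\right) = - \frac{33}{2}$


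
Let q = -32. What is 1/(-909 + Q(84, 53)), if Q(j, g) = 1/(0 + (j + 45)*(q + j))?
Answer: -6708/6097571 ≈ -0.0011001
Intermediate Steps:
Q(j, g) = 1/((-32 + j)*(45 + j)) (Q(j, g) = 1/(0 + (j + 45)*(-32 + j)) = 1/(0 + (45 + j)*(-32 + j)) = 1/(0 + (-32 + j)*(45 + j)) = 1/((-32 + j)*(45 + j)))
1/(-909 + Q(84, 53)) = 1/(-909 + 1/(-1440 + 84² + 13*84)) = 1/(-909 + 1/(-1440 + 7056 + 1092)) = 1/(-909 + 1/6708) = 1/(-6097571/6708) = -6708/6097571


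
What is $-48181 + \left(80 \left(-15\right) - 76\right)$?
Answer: $-49457$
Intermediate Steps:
$-48181 + \left(80 \left(-15\right) - 76\right) = -48181 - 1276 = -49457$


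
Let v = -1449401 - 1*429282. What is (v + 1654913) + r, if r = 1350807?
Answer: 1127037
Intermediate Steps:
v = -1878683 (v = -1449401 - 429282 = -1878683)
(v + 1654913) + r = (-1878683 + 1654913) + 1350807 = -223770 + 1350807 = 1127037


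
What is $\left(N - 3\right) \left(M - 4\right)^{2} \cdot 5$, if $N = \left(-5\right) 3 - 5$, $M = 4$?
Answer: $0$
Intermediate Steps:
$N = -20$ ($N = -15 - 5 = -20$)
$\left(N - 3\right) \left(M - 4\right)^{2} \cdot 5 = \left(-20 - 3\right) \left(4 - 4\right)^{2} \cdot 5 = - 23 \cdot 0^{2} \cdot 5 = \left(-23\right) 0 \cdot 5 = 0 \cdot 5 = 0$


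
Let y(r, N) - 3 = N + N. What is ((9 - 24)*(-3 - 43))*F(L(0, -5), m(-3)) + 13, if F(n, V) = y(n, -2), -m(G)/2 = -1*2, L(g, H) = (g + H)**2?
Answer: -677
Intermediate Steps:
L(g, H) = (H + g)**2
m(G) = 4 (m(G) = -(-2)*2 = -2*(-2) = 4)
y(r, N) = 3 + 2*N (y(r, N) = 3 + (N + N) = 3 + 2*N)
F(n, V) = -1 (F(n, V) = 3 + 2*(-2) = 3 - 4 = -1)
((9 - 24)*(-3 - 43))*F(L(0, -5), m(-3)) + 13 = ((9 - 24)*(-3 - 43))*(-1) + 13 = -15*(-46)*(-1) + 13 = 690*(-1) + 13 = -690 + 13 = -677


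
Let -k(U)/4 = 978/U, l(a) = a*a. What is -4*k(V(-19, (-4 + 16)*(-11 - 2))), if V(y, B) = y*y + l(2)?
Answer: 15648/365 ≈ 42.871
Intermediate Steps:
l(a) = a²
V(y, B) = 4 + y² (V(y, B) = y*y + 2² = y² + 4 = 4 + y²)
k(U) = -3912/U
-4*k(V(-19, (-4 + 16)*(-11 - 2))) = -(-15648)/(4 + (-19)²) = -(-15648)/(4 + 361) = -(-15648)/365 = -4*(-3912/365) = 15648/365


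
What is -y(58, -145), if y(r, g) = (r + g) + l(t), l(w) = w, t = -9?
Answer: 96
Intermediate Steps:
y(r, g) = -9 + g + r (y(r, g) = (r + g) - 9 = (g + r) - 9 = -9 + g + r)
-y(58, -145) = -(-9 - 145 + 58) = -1*(-96) = 96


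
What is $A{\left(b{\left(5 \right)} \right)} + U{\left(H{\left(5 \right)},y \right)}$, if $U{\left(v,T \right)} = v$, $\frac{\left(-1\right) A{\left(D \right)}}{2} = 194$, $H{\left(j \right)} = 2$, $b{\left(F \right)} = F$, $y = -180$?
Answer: $-386$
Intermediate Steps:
$A{\left(D \right)} = -388$ ($A{\left(D \right)} = \left(-2\right) 194 = -388$)
$A{\left(b{\left(5 \right)} \right)} + U{\left(H{\left(5 \right)},y \right)} = -388 + 2 = -386$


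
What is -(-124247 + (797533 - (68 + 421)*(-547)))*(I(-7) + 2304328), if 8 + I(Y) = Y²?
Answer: -2167878919761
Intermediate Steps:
I(Y) = -8 + Y²
-(-124247 + (797533 - (68 + 421)*(-547)))*(I(-7) + 2304328) = -(-124247 + (797533 - (68 + 421)*(-547)))*((-8 + (-7)²) + 2304328) = -(-124247 + (797533 - 489*(-547)))*((-8 + 49) + 2304328) = -(-124247 + (797533 - 1*(-267483)))*(41 + 2304328) = -(-124247 + (797533 + 267483))*2304369 = -(-124247 + 1065016)*2304369 = -940769*2304369 = -1*2167878919761 = -2167878919761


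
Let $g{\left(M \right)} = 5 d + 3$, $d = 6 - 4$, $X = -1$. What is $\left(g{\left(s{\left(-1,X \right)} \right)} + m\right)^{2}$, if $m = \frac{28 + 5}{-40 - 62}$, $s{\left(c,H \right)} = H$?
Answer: $\frac{185761}{1156} \approx 160.69$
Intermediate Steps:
$d = 2$
$g{\left(M \right)} = 13$ ($g{\left(M \right)} = 5 \cdot 2 + 3 = 10 + 3 = 13$)
$m = - \frac{11}{34}$ ($m = \frac{33}{-102} = 33 \left(- \frac{1}{102}\right) = - \frac{11}{34} \approx -0.32353$)
$\left(g{\left(s{\left(-1,X \right)} \right)} + m\right)^{2} = \left(13 - \frac{11}{34}\right)^{2} = \left(\frac{431}{34}\right)^{2} = \frac{185761}{1156}$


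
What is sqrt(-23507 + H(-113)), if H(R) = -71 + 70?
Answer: 6*I*sqrt(653) ≈ 153.32*I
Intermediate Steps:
H(R) = -1
sqrt(-23507 + H(-113)) = sqrt(-23507 - 1) = sqrt(-23508) = 6*I*sqrt(653)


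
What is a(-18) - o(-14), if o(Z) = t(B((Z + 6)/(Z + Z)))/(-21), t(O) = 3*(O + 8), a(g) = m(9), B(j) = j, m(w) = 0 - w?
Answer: -383/49 ≈ -7.8163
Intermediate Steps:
m(w) = -w
a(g) = -9 (a(g) = -1*9 = -9)
t(O) = 24 + 3*O (t(O) = 3*(8 + O) = 24 + 3*O)
o(Z) = -8/7 - (6 + Z)/(14*Z) (o(Z) = (24 + 3*((Z + 6)/(Z + Z)))/(-21) = (24 + 3*((6 + Z)/((2*Z))))*(-1/21) = (24 + 3*((6 + Z)*(1/(2*Z))))*(-1/21) = (24 + 3*((6 + Z)/(2*Z)))*(-1/21) = (24 + 3*(6 + Z)/(2*Z))*(-1/21) = -8/7 - (6 + Z)/(14*Z))
a(-18) - o(-14) = -9 - (-6 - 17*(-14))/(14*(-14)) = -9 - (-1)*(-6 + 238)/(14*14) = -9 - (-1)*232/(14*14) = -9 - 1*(-58/49) = -9 + 58/49 = -383/49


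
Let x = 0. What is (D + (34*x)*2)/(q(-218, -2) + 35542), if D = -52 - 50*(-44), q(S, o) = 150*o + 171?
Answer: 2148/35413 ≈ 0.060656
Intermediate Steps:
q(S, o) = 171 + 150*o
D = 2148 (D = -52 + 2200 = 2148)
(D + (34*x)*2)/(q(-218, -2) + 35542) = (2148 + (34*0)*2)/((171 + 150*(-2)) + 35542) = (2148 + 0*2)/((171 - 300) + 35542) = (2148 + 0)/(-129 + 35542) = 2148/35413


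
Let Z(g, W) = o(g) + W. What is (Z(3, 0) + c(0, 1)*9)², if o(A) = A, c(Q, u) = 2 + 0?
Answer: 441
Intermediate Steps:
c(Q, u) = 2
Z(g, W) = W + g (Z(g, W) = g + W = W + g)
(Z(3, 0) + c(0, 1)*9)² = ((0 + 3) + 2*9)² = (3 + 18)² = 21² = 441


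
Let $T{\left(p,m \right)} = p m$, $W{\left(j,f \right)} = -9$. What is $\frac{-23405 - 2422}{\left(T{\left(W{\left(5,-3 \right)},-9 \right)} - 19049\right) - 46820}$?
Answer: $\frac{25827}{65788} \approx 0.39258$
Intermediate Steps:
$T{\left(p,m \right)} = m p$
$\frac{-23405 - 2422}{\left(T{\left(W{\left(5,-3 \right)},-9 \right)} - 19049\right) - 46820} = \frac{-23405 - 2422}{\left(\left(-9\right) \left(-9\right) - 19049\right) - 46820} = - \frac{25827}{\left(81 - 19049\right) - 46820} = - \frac{25827}{-18968 - 46820} = - \frac{25827}{-65788} = \left(-25827\right) \left(- \frac{1}{65788}\right) = \frac{25827}{65788}$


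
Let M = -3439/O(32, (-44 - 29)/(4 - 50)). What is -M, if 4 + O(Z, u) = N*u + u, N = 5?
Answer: 79097/127 ≈ 622.81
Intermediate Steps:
O(Z, u) = -4 + 6*u (O(Z, u) = -4 + (5*u + u) = -4 + 6*u)
M = -79097/127 (M = -3439/(-4 + 6*((-44 - 29)/(4 - 50))) = -3439/(-4 + 6*(-73/(-46))) = -3439/(-4 + 6*(-73*(-1/46))) = -3439/(-4 + 6*(73/46)) = -3439/(-4 + 219/23) = -3439/127/23 = -3439*23/127 = -79097/127 ≈ -622.81)
-M = -1*(-79097/127) = 79097/127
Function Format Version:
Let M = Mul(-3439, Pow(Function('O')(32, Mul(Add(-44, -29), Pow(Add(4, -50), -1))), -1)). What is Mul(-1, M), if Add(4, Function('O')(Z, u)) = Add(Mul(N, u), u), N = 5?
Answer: Rational(79097, 127) ≈ 622.81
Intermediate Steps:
Function('O')(Z, u) = Add(-4, Mul(6, u)) (Function('O')(Z, u) = Add(-4, Add(Mul(5, u), u)) = Add(-4, Mul(6, u)))
M = Rational(-79097, 127) (M = Mul(-3439, Pow(Add(-4, Mul(6, Mul(Add(-44, -29), Pow(Add(4, -50), -1)))), -1)) = Mul(-3439, Pow(Add(-4, Mul(6, Mul(-73, Pow(-46, -1)))), -1)) = Mul(-3439, Pow(Add(-4, Mul(6, Mul(-73, Rational(-1, 46)))), -1)) = Mul(-3439, Pow(Add(-4, Mul(6, Rational(73, 46))), -1)) = Mul(-3439, Pow(Add(-4, Rational(219, 23)), -1)) = Mul(-3439, Pow(Rational(127, 23), -1)) = Mul(-3439, Rational(23, 127)) = Rational(-79097, 127) ≈ -622.81)
Mul(-1, M) = Mul(-1, Rational(-79097, 127)) = Rational(79097, 127)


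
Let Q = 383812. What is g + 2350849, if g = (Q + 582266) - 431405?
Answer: 2885522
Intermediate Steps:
g = 534673 (g = (383812 + 582266) - 431405 = 966078 - 431405 = 534673)
g + 2350849 = 534673 + 2350849 = 2885522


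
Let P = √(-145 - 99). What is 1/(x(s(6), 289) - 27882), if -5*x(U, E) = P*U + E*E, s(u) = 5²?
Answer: -1114655/49698383261 + 250*I*√61/49698383261 ≈ -2.2428e-5 + 3.9288e-8*I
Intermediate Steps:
s(u) = 25
P = 2*I*√61 (P = √(-244) = 2*I*√61 ≈ 15.62*I)
x(U, E) = -E²/5 - 2*I*U*√61/5 (x(U, E) = -((2*I*√61)*U + E*E)/5 = -(2*I*U*√61 + E²)/5 = -(E² + 2*I*U*√61)/5 = -E²/5 - 2*I*U*√61/5)
1/(x(s(6), 289) - 27882) = 1/((-⅕*289² - ⅖*I*25*√61) - 27882) = 1/((-⅕*83521 - 10*I*√61) - 27882) = 1/((-83521/5 - 10*I*√61) - 27882) = 1/(-222931/5 - 10*I*√61)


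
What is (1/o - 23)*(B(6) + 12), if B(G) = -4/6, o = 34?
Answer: -781/3 ≈ -260.33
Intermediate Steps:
B(G) = -2/3 (B(G) = -4*1/6 = -2/3)
(1/o - 23)*(B(6) + 12) = (1/34 - 23)*(-2/3 + 12) = (1/34 - 23)*(34/3) = -781/34*34/3 = -781/3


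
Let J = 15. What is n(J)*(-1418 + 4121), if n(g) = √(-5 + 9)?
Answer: 5406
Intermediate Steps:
n(g) = 2 (n(g) = √4 = 2)
n(J)*(-1418 + 4121) = 2*(-1418 + 4121) = 2*2703 = 5406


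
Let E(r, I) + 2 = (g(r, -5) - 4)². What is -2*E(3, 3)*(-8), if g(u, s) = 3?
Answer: -16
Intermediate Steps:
E(r, I) = -1 (E(r, I) = -2 + (3 - 4)² = -2 + (-1)² = -2 + 1 = -1)
-2*E(3, 3)*(-8) = -2*(-1)*(-8) = 2*(-8) = -16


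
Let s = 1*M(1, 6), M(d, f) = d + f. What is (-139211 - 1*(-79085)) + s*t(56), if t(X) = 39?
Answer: -59853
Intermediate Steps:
s = 7 (s = 1*(1 + 6) = 1*7 = 7)
(-139211 - 1*(-79085)) + s*t(56) = (-139211 - 1*(-79085)) + 7*39 = (-139211 + 79085) + 273 = -60126 + 273 = -59853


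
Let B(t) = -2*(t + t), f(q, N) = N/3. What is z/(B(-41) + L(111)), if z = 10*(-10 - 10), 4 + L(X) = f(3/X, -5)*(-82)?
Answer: -60/89 ≈ -0.67416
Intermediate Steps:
f(q, N) = N/3 (f(q, N) = N*(1/3) = N/3)
B(t) = -4*t
L(X) = 398/3 (L(X) = -4 + ((1/3)*(-5))*(-82) = -4 - 5/3*(-82) = -4 + 410/3 = 398/3)
z = -200 (z = 10*(-20) = -200)
z/(B(-41) + L(111)) = -200/(-4*(-41) + 398/3) = -200/(164 + 398/3) = -200/(890/3) = (3/890)*(-200) = -60/89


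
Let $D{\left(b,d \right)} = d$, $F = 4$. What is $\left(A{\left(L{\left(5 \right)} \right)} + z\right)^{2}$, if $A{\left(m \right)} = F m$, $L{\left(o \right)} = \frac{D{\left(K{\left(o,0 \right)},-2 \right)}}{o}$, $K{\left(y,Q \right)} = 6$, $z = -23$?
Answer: $\frac{15129}{25} \approx 605.16$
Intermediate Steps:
$L{\left(o \right)} = - \frac{2}{o}$
$A{\left(m \right)} = 4 m$
$\left(A{\left(L{\left(5 \right)} \right)} + z\right)^{2} = \left(4 \left(- \frac{2}{5}\right) - 23\right)^{2} = \left(- \frac{8}{5} - 23\right)^{2} = \left(- \frac{123}{5}\right)^{2} = \frac{15129}{25}$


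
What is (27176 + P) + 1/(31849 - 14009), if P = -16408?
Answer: 192101121/17840 ≈ 10768.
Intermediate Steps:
(27176 + P) + 1/(31849 - 14009) = (27176 - 16408) + 1/(31849 - 14009) = 10768 + 1/17840 = 192101121/17840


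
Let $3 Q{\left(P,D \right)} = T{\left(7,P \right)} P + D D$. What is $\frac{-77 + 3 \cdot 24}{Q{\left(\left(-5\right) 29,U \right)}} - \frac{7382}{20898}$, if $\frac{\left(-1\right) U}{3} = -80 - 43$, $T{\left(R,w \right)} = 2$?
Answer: $- \frac{501656596}{1419716079} \approx -0.35335$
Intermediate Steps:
$U = 369$ ($U = - 3 \left(-80 - 43\right) = \left(-3\right) \left(-123\right) = 369$)
$Q{\left(P,D \right)} = \frac{D^{2}}{3} + \frac{2 P}{3}$ ($Q{\left(P,D \right)} = \frac{2 P + D D}{3} = \frac{2 P + D^{2}}{3} = \frac{D^{2} + 2 P}{3} = \frac{D^{2}}{3} + \frac{2 P}{3}$)
$\frac{-77 + 3 \cdot 24}{Q{\left(\left(-5\right) 29,U \right)}} - \frac{7382}{20898} = \frac{-77 + 3 \cdot 24}{\frac{369^{2}}{3} + \frac{2 \left(\left(-5\right) 29\right)}{3}} - \frac{7382}{20898} = \frac{-77 + 72}{\frac{1}{3} \cdot 136161 + \frac{2}{3} \left(-145\right)} - \frac{3691}{10449} = - \frac{5}{45387 - \frac{290}{3}} - \frac{3691}{10449} = - \frac{5}{\frac{135871}{3}} - \frac{3691}{10449} = \left(-5\right) \frac{3}{135871} - \frac{3691}{10449} = - \frac{15}{135871} - \frac{3691}{10449} = - \frac{501656596}{1419716079}$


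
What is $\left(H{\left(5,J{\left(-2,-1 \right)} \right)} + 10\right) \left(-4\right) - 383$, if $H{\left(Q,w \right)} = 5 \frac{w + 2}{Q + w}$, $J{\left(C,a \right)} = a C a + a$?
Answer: $-413$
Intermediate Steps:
$J{\left(C,a \right)} = a + C a^{2}$ ($J{\left(C,a \right)} = C a a + a = C a^{2} + a = a + C a^{2}$)
$H{\left(Q,w \right)} = \frac{5 \left(2 + w\right)}{Q + w}$ ($H{\left(Q,w \right)} = 5 \frac{2 + w}{Q + w} = \frac{5 \left(2 + w\right)}{Q + w}$)
$\left(H{\left(5,J{\left(-2,-1 \right)} \right)} + 10\right) \left(-4\right) - 383 = \left(\frac{5 \left(2 - \left(1 - -2\right)\right)}{5 - \left(1 - -2\right)} + 10\right) \left(-4\right) - 383 = \left(\frac{5 \left(2 - \left(1 + 2\right)\right)}{5 - \left(1 + 2\right)} + 10\right) \left(-4\right) - 383 = \left(\frac{5 \left(2 - 3\right)}{5 - 3} + 10\right) \left(-4\right) - 383 = \left(5 \cdot \frac{1}{2} \left(-1\right) + 10\right) \left(-4\right) - 383 = \left(- \frac{5}{2} + 10\right) \left(-4\right) - 383 = \frac{15}{2} \left(-4\right) - 383 = -30 - 383 = -413$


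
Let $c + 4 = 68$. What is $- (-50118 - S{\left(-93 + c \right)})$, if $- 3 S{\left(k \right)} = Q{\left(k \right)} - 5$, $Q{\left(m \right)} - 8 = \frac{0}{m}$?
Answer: $50117$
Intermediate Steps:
$Q{\left(m \right)} = 8$ ($Q{\left(m \right)} = 8 + \frac{0}{m} = 8 + 0 = 8$)
$c = 64$ ($c = -4 + 68 = 64$)
$S{\left(k \right)} = -1$ ($S{\left(k \right)} = - \frac{8 - 5}{3} = \left(- \frac{1}{3}\right) 3 = -1$)
$- (-50118 - S{\left(-93 + c \right)}) = - (-50118 - -1) = - (-50118 + 1) = \left(-1\right) \left(-50117\right) = 50117$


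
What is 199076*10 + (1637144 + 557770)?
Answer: 4185674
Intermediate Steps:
199076*10 + (1637144 + 557770) = 1990760 + 2194914 = 4185674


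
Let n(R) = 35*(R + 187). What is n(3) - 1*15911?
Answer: -9261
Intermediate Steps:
n(R) = 6545 + 35*R (n(R) = 35*(187 + R) = 6545 + 35*R)
n(3) - 1*15911 = (6545 + 35*3) - 1*15911 = (6545 + 105) - 15911 = 6650 - 15911 = -9261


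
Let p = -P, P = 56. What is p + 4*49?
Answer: 140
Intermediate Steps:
p = -56 (p = -1*56 = -56)
p + 4*49 = -56 + 4*49 = -56 + 196 = 140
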